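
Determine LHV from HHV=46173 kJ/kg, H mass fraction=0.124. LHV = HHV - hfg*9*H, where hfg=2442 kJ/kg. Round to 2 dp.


LHV = HHV - hfg * 9 * H
Water correction = 2442 * 9 * 0.124 = 2725.272 kJ/kg
LHV = 46173 - 2725.272 = 43447.73 kJ/kg


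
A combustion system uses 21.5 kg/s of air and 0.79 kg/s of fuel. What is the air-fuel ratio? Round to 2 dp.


AFR = m_air / m_fuel
AFR = 21.5 / 0.79 = 27.22


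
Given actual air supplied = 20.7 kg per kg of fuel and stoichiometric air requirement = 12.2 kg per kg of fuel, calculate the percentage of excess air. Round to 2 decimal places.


Excess air = actual - stoichiometric = 20.7 - 12.2 = 8.50 kg/kg fuel
Excess air % = (excess / stoich) * 100 = (8.50 / 12.2) * 100 = 69.67%


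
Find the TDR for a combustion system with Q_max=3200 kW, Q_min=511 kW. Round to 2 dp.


TDR = Q_max / Q_min
TDR = 3200 / 511 = 6.26


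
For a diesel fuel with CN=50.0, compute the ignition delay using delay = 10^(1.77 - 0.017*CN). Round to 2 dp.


delay = 10^(1.77 - 0.017*CN)
Exponent = 1.77 - 0.017*50.0 = 0.9200
delay = 10^0.9200 = 8.32 ms


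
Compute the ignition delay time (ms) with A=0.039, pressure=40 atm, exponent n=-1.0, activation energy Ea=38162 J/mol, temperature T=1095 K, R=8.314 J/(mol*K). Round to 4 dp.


tau = A * P^n * exp(Ea/(R*T))
P^n = 40^(-1.0) = 0.02500000
Ea/(R*T) = 38162/(8.314*1095) = 4.191862
exp(Ea/(R*T)) = 66.145847
tau = 0.039 * 0.02500000 * 66.145847 = 0.0645 ms


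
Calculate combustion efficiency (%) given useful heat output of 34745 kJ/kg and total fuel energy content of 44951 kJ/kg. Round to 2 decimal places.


Efficiency = (Q_useful / Q_fuel) * 100
Efficiency = (34745 / 44951) * 100
Efficiency = 0.7730 * 100 = 77.30%


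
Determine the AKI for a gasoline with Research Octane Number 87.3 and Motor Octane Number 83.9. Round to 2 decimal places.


AKI = (RON + MON) / 2
AKI = (87.3 + 83.9) / 2
AKI = 171.2 / 2 = 85.60


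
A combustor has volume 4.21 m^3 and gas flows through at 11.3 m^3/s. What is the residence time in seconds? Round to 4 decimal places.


tau = V / Q_flow
tau = 4.21 / 11.3 = 0.3726 s


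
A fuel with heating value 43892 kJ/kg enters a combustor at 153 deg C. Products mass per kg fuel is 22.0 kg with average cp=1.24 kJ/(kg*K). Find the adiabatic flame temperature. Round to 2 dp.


T_ad = T_in + Hc / (m_p * cp)
Denominator = 22.0 * 1.24 = 27.2800
Temperature rise = 43892 / 27.2800 = 1608.94 K
T_ad = 153 + 1608.94 = 1761.94 deg C


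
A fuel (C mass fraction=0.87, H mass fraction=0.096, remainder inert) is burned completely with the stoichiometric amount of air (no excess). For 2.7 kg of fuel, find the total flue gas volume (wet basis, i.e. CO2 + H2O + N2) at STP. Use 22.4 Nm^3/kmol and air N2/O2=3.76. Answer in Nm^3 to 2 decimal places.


Per kg fuel: CO2 = (C/12 kmol)*22.4 = (0.87/12)*22.4 = 1.62400 Nm^3
Per kg fuel: H2O = (H/2 kmol)*22.4 = (0.096/2)*22.4 = 1.07520 Nm^3
O2 needed per kg fuel = C/12 + H/4 = 0.87/12 + 0.096/4 = 0.09650000 kmol
Per kg fuel: N2 = O2*3.76*22.4 = 0.09650000*3.76*22.4 = 8.12762 Nm^3
Total per kg = 1.62400 + 1.07520 + 8.12762 = 10.82682 Nm^3
Total = 10.82682 * 2.7 = 29.23 Nm^3


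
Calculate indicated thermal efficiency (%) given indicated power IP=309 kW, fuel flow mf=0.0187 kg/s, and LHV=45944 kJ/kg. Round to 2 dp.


eta_ith = (IP / (mf * LHV)) * 100
Denominator = 0.0187 * 45944 = 859.1528 kW
eta_ith = (309 / 859.1528) * 100 = 35.97%


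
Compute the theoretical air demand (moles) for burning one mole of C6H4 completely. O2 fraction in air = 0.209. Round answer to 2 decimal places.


Balanced combustion: C6H4 + 7 O2 -> 6 CO2 + 2 H2O
O2 needed = C + H/4 = 6 + 4/4 = 7.00 moles
Air moles = O2 / 0.209 = 7.00 / 0.209 = 33.49 moles air


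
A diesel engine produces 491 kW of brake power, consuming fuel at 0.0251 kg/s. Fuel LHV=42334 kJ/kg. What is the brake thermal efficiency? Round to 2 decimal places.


eta_BTE = (BP / (mf * LHV)) * 100
Denominator = 0.0251 * 42334 = 1062.5834 kW
eta_BTE = (491 / 1062.5834) * 100 = 46.21%


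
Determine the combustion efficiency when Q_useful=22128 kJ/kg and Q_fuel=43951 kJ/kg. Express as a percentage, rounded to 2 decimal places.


Efficiency = (Q_useful / Q_fuel) * 100
Efficiency = (22128 / 43951) * 100
Efficiency = 0.5035 * 100 = 50.35%


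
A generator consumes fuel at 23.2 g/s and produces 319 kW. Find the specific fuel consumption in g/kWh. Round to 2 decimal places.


SFC = (mf / BP) * 3600
Rate = 23.2 / 319 = 0.072727 g/(s*kW)
SFC = 0.072727 * 3600 = 261.82 g/kWh


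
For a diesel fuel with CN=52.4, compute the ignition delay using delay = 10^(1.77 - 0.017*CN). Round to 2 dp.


delay = 10^(1.77 - 0.017*CN)
Exponent = 1.77 - 0.017*52.4 = 0.8792
delay = 10^0.8792 = 7.57 ms


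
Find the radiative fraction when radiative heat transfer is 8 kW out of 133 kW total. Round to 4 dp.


f_rad = Q_rad / Q_total
f_rad = 8 / 133 = 0.0602


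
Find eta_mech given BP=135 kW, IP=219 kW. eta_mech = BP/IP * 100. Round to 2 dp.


eta_mech = (BP / IP) * 100
Ratio = 135 / 219 = 0.6164
eta_mech = 0.6164 * 100 = 61.64%


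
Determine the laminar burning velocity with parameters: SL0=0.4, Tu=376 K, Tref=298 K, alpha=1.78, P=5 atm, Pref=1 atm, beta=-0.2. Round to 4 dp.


SL = SL0 * (Tu/Tref)^alpha * (P/Pref)^beta
T ratio = 376/298 = 1.26174497
(T ratio)^alpha = 1.26174497^1.78 = 1.512619
(P/Pref)^beta = 5^(-0.2) = 0.724780
SL = 0.4 * 1.512619 * 0.724780 = 0.4385 m/s


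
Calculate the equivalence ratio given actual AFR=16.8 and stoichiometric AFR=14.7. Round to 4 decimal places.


phi = AFR_stoich / AFR_actual
phi = 14.7 / 16.8 = 0.8750


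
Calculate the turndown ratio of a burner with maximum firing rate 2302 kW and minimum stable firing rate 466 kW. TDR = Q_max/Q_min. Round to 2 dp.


TDR = Q_max / Q_min
TDR = 2302 / 466 = 4.94


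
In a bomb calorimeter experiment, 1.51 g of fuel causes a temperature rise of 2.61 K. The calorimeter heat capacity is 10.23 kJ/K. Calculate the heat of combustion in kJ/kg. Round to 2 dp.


Hc = C_cal * delta_T / m_fuel
Q_released = 10.23 * 2.61 = 26.7003 kJ
m_fuel = 1.51 g = 1.51/1000 kg = 0.001510 kg
Hc = 26.7003 / 0.001510 = 17682.32 kJ/kg


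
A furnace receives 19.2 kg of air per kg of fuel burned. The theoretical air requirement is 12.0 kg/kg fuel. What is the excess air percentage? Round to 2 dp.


Excess air = actual - stoichiometric = 19.2 - 12.0 = 7.20 kg/kg fuel
Excess air % = (excess / stoich) * 100 = (7.20 / 12.0) * 100 = 60.00%


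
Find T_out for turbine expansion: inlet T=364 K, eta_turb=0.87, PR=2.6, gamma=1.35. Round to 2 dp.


T_out = T_in * (1 - eta * (1 - PR^(-(gamma-1)/gamma)))
Exponent = -(1.35-1)/1.35 = -0.25925926
PR^exp = 2.6^(-0.25925926) = 0.78057442
Factor = 1 - 0.87*(1 - 0.78057442) = 0.80909975
T_out = 364 * 0.80909975 = 294.51 K


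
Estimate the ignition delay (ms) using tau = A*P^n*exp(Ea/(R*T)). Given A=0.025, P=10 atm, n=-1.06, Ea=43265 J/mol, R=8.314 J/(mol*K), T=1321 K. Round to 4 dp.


tau = A * P^n * exp(Ea/(R*T))
P^n = 10^(-1.06) = 0.08709636
Ea/(R*T) = 43265/(8.314*1321) = 3.939344
exp(Ea/(R*T)) = 51.384865
tau = 0.025 * 0.08709636 * 51.384865 = 0.1119 ms


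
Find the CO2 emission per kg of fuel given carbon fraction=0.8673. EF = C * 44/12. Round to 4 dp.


EF = C_frac * (M_CO2 / M_C)
EF = 0.8673 * (44/12)
EF = 0.8673 * 3.666667 = 3.1801 kg_CO2/kg_fuel


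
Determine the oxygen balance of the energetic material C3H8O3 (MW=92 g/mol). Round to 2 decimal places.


OB = -1600 * (2C + H/2 - O) / MW
Inner = 2*3 + 8/2 - 3 = 7.00
OB = -1600 * 7.00 / 92 = -121.74%


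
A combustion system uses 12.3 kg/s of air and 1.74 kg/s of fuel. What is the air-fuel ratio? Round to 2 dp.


AFR = m_air / m_fuel
AFR = 12.3 / 1.74 = 7.07


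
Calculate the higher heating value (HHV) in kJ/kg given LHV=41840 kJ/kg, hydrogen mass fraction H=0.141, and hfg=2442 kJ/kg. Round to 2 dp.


HHV = LHV + hfg * 9 * H
Water addition = 2442 * 9 * 0.141 = 3098.898 kJ/kg
HHV = 41840 + 3098.898 = 44938.90 kJ/kg


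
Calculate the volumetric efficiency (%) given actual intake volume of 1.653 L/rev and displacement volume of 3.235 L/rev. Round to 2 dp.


eta_v = (V_actual / V_disp) * 100
Ratio = 1.653 / 3.235 = 0.5110
eta_v = 0.5110 * 100 = 51.10%


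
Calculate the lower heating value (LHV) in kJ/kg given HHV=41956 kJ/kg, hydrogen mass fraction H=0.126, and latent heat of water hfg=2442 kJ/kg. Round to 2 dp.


LHV = HHV - hfg * 9 * H
Water correction = 2442 * 9 * 0.126 = 2769.228 kJ/kg
LHV = 41956 - 2769.228 = 39186.77 kJ/kg


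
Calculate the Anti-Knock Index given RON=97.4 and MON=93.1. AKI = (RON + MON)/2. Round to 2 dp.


AKI = (RON + MON) / 2
AKI = (97.4 + 93.1) / 2
AKI = 190.5 / 2 = 95.25


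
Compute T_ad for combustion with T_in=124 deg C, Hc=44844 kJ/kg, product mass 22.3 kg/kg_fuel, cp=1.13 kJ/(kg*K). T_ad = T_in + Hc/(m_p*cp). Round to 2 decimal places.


T_ad = T_in + Hc / (m_p * cp)
Denominator = 22.3 * 1.13 = 25.1990
Temperature rise = 44844 / 25.1990 = 1779.59 K
T_ad = 124 + 1779.59 = 1903.59 deg C


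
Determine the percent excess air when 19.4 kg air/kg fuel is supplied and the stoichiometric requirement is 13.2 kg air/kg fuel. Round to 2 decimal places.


Excess air = actual - stoichiometric = 19.4 - 13.2 = 6.20 kg/kg fuel
Excess air % = (excess / stoich) * 100 = (6.20 / 13.2) * 100 = 46.97%


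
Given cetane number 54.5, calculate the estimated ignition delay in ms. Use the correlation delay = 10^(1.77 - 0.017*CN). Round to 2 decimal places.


delay = 10^(1.77 - 0.017*CN)
Exponent = 1.77 - 0.017*54.5 = 0.8435
delay = 10^0.8435 = 6.97 ms


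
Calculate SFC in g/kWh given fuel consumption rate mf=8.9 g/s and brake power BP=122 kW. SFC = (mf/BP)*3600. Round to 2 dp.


SFC = (mf / BP) * 3600
Rate = 8.9 / 122 = 0.072951 g/(s*kW)
SFC = 0.072951 * 3600 = 262.62 g/kWh


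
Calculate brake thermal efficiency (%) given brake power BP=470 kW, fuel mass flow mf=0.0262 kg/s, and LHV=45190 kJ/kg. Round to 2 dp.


eta_BTE = (BP / (mf * LHV)) * 100
Denominator = 0.0262 * 45190 = 1183.9780 kW
eta_BTE = (470 / 1183.9780) * 100 = 39.70%


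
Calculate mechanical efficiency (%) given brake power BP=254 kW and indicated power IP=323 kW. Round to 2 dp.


eta_mech = (BP / IP) * 100
Ratio = 254 / 323 = 0.7864
eta_mech = 0.7864 * 100 = 78.64%


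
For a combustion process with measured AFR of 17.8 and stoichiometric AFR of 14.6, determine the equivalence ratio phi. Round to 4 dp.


phi = AFR_stoich / AFR_actual
phi = 14.6 / 17.8 = 0.8202


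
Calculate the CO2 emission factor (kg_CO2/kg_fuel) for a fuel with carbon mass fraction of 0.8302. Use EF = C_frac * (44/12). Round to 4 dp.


EF = C_frac * (M_CO2 / M_C)
EF = 0.8302 * (44/12)
EF = 0.8302 * 3.666667 = 3.0441 kg_CO2/kg_fuel


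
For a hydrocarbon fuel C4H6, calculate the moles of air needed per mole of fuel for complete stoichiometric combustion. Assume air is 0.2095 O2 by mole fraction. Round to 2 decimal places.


Balanced combustion: C4H6 + 5.5 O2 -> 4 CO2 + 3 H2O
O2 needed = C + H/4 = 4 + 6/4 = 5.50 moles
Air moles = O2 / 0.2095 = 5.50 / 0.2095 = 26.25 moles air


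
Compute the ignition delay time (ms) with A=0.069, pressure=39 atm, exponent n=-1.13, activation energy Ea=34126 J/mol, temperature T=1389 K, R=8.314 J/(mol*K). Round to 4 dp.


tau = A * P^n * exp(Ea/(R*T))
P^n = 39^(-1.13) = 0.01592564
Ea/(R*T) = 34126/(8.314*1389) = 2.955106
exp(Ea/(R*T)) = 19.203766
tau = 0.069 * 0.01592564 * 19.203766 = 0.0211 ms


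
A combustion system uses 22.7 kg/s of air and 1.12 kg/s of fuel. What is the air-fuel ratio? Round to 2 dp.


AFR = m_air / m_fuel
AFR = 22.7 / 1.12 = 20.27


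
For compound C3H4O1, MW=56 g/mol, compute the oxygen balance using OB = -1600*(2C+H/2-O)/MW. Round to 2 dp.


OB = -1600 * (2C + H/2 - O) / MW
Inner = 2*3 + 4/2 - 1 = 7.00
OB = -1600 * 7.00 / 56 = -200.00%


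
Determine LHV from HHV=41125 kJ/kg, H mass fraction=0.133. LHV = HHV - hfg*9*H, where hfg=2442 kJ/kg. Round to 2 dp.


LHV = HHV - hfg * 9 * H
Water correction = 2442 * 9 * 0.133 = 2923.074 kJ/kg
LHV = 41125 - 2923.074 = 38201.93 kJ/kg


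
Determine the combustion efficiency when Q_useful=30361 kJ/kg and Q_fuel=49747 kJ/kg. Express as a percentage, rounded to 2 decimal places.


Efficiency = (Q_useful / Q_fuel) * 100
Efficiency = (30361 / 49747) * 100
Efficiency = 0.6103 * 100 = 61.03%


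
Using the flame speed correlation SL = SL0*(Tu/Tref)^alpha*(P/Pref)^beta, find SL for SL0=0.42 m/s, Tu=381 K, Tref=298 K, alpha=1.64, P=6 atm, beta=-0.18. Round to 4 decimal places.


SL = SL0 * (Tu/Tref)^alpha * (P/Pref)^beta
T ratio = 381/298 = 1.27852349
(T ratio)^alpha = 1.27852349^1.64 = 1.496244
(P/Pref)^beta = 6^(-0.18) = 0.724324
SL = 0.42 * 1.496244 * 0.724324 = 0.4552 m/s


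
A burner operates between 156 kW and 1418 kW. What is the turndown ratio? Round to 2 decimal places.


TDR = Q_max / Q_min
TDR = 1418 / 156 = 9.09


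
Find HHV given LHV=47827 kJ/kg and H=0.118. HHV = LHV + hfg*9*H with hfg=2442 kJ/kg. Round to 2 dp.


HHV = LHV + hfg * 9 * H
Water addition = 2442 * 9 * 0.118 = 2593.404 kJ/kg
HHV = 47827 + 2593.404 = 50420.40 kJ/kg


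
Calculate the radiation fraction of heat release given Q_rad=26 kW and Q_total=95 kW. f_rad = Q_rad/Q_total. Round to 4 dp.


f_rad = Q_rad / Q_total
f_rad = 26 / 95 = 0.2737


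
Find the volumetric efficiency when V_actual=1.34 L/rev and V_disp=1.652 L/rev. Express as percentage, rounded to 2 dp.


eta_v = (V_actual / V_disp) * 100
Ratio = 1.34 / 1.652 = 0.8111
eta_v = 0.8111 * 100 = 81.11%


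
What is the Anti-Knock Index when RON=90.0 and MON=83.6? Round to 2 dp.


AKI = (RON + MON) / 2
AKI = (90.0 + 83.6) / 2
AKI = 173.6 / 2 = 86.80


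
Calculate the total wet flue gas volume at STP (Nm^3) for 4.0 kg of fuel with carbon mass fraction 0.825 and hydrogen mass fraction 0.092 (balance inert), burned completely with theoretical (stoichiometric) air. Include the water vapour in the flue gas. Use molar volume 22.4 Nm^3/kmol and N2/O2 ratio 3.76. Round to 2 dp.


Per kg fuel: CO2 = (C/12 kmol)*22.4 = (0.825/12)*22.4 = 1.54000 Nm^3
Per kg fuel: H2O = (H/2 kmol)*22.4 = (0.092/2)*22.4 = 1.03040 Nm^3
O2 needed per kg fuel = C/12 + H/4 = 0.825/12 + 0.092/4 = 0.09175000 kmol
Per kg fuel: N2 = O2*3.76*22.4 = 0.09175000*3.76*22.4 = 7.72755 Nm^3
Total per kg = 1.54000 + 1.03040 + 7.72755 = 10.29795 Nm^3
Total = 10.29795 * 4.0 = 41.19 Nm^3


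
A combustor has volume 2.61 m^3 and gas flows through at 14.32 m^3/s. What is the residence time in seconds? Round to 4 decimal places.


tau = V / Q_flow
tau = 2.61 / 14.32 = 0.1823 s


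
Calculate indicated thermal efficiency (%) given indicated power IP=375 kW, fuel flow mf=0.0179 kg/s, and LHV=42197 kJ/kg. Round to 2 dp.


eta_ith = (IP / (mf * LHV)) * 100
Denominator = 0.0179 * 42197 = 755.3263 kW
eta_ith = (375 / 755.3263) * 100 = 49.65%


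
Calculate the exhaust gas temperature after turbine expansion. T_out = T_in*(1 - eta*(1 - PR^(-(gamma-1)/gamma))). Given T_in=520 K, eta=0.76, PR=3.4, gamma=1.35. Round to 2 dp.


T_out = T_in * (1 - eta * (1 - PR^(-(gamma-1)/gamma)))
Exponent = -(1.35-1)/1.35 = -0.25925926
PR^exp = 3.4^(-0.25925926) = 0.72813041
Factor = 1 - 0.76*(1 - 0.72813041) = 0.79337911
T_out = 520 * 0.79337911 = 412.56 K


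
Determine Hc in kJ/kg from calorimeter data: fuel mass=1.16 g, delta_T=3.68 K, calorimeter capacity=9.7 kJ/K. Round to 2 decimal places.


Hc = C_cal * delta_T / m_fuel
Q_released = 9.7 * 3.68 = 35.6960 kJ
m_fuel = 1.16 g = 1.16/1000 kg = 0.001160 kg
Hc = 35.6960 / 0.001160 = 30772.41 kJ/kg


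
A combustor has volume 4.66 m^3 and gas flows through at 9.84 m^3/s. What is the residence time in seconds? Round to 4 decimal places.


tau = V / Q_flow
tau = 4.66 / 9.84 = 0.4736 s


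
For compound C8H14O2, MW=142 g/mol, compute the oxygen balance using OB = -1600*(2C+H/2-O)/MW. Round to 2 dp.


OB = -1600 * (2C + H/2 - O) / MW
Inner = 2*8 + 14/2 - 2 = 21.00
OB = -1600 * 21.00 / 142 = -236.62%


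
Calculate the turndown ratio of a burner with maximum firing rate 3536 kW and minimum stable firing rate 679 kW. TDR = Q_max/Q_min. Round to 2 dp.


TDR = Q_max / Q_min
TDR = 3536 / 679 = 5.21


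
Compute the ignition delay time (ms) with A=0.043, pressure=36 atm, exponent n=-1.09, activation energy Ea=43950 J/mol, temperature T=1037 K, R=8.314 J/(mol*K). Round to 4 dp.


tau = A * P^n * exp(Ea/(R*T))
P^n = 36^(-1.09) = 0.02012011
Ea/(R*T) = 43950/(8.314*1037) = 5.097651
exp(Ea/(R*T)) = 163.637079
tau = 0.043 * 0.02012011 * 163.637079 = 0.1416 ms


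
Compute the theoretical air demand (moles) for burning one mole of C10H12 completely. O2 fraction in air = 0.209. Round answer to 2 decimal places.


Balanced combustion: C10H12 + 13 O2 -> 10 CO2 + 6 H2O
O2 needed = C + H/4 = 10 + 12/4 = 13.00 moles
Air moles = O2 / 0.209 = 13.00 / 0.209 = 62.20 moles air


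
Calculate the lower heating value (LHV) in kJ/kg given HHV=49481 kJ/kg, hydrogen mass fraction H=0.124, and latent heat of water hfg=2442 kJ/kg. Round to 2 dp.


LHV = HHV - hfg * 9 * H
Water correction = 2442 * 9 * 0.124 = 2725.272 kJ/kg
LHV = 49481 - 2725.272 = 46755.73 kJ/kg


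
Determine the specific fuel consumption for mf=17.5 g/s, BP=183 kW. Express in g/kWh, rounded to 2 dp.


SFC = (mf / BP) * 3600
Rate = 17.5 / 183 = 0.095628 g/(s*kW)
SFC = 0.095628 * 3600 = 344.26 g/kWh


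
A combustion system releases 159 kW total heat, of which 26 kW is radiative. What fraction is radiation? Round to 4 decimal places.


f_rad = Q_rad / Q_total
f_rad = 26 / 159 = 0.1635


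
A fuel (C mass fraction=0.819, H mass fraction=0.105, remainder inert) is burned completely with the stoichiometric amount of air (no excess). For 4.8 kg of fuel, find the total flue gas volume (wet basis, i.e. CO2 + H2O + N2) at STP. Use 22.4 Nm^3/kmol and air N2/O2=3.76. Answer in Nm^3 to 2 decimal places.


Per kg fuel: CO2 = (C/12 kmol)*22.4 = (0.819/12)*22.4 = 1.52880 Nm^3
Per kg fuel: H2O = (H/2 kmol)*22.4 = (0.105/2)*22.4 = 1.17600 Nm^3
O2 needed per kg fuel = C/12 + H/4 = 0.819/12 + 0.105/4 = 0.09450000 kmol
Per kg fuel: N2 = O2*3.76*22.4 = 0.09450000*3.76*22.4 = 7.95917 Nm^3
Total per kg = 1.52880 + 1.17600 + 7.95917 = 10.66397 Nm^3
Total = 10.66397 * 4.8 = 51.19 Nm^3


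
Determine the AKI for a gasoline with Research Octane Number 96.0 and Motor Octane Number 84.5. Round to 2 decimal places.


AKI = (RON + MON) / 2
AKI = (96.0 + 84.5) / 2
AKI = 180.5 / 2 = 90.25


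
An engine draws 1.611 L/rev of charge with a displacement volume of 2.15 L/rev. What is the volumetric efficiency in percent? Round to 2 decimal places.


eta_v = (V_actual / V_disp) * 100
Ratio = 1.611 / 2.15 = 0.7493
eta_v = 0.7493 * 100 = 74.93%


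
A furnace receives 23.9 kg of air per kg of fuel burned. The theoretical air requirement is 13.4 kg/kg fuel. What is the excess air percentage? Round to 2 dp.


Excess air = actual - stoichiometric = 23.9 - 13.4 = 10.50 kg/kg fuel
Excess air % = (excess / stoich) * 100 = (10.50 / 13.4) * 100 = 78.36%


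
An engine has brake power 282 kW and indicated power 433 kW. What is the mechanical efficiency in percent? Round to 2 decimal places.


eta_mech = (BP / IP) * 100
Ratio = 282 / 433 = 0.6513
eta_mech = 0.6513 * 100 = 65.13%


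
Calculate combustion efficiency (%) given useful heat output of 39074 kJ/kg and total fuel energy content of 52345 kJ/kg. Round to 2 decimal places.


Efficiency = (Q_useful / Q_fuel) * 100
Efficiency = (39074 / 52345) * 100
Efficiency = 0.7465 * 100 = 74.65%


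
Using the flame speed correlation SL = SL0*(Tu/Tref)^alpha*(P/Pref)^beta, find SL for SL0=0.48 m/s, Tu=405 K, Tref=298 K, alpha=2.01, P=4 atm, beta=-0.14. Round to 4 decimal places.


SL = SL0 * (Tu/Tref)^alpha * (P/Pref)^beta
T ratio = 405/298 = 1.35906040
(T ratio)^alpha = 1.35906040^2.01 = 1.852720
(P/Pref)^beta = 4^(-0.14) = 0.823591
SL = 0.48 * 1.852720 * 0.823591 = 0.7324 m/s


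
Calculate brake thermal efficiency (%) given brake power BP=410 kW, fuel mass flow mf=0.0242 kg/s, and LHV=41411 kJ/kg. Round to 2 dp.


eta_BTE = (BP / (mf * LHV)) * 100
Denominator = 0.0242 * 41411 = 1002.1462 kW
eta_BTE = (410 / 1002.1462) * 100 = 40.91%


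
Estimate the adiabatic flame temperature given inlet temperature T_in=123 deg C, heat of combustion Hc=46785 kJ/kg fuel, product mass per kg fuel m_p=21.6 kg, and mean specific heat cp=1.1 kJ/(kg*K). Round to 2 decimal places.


T_ad = T_in + Hc / (m_p * cp)
Denominator = 21.6 * 1.1 = 23.7600
Temperature rise = 46785 / 23.7600 = 1969.07 K
T_ad = 123 + 1969.07 = 2092.07 deg C


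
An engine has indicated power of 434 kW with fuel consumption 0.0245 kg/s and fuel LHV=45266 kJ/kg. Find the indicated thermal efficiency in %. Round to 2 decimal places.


eta_ith = (IP / (mf * LHV)) * 100
Denominator = 0.0245 * 45266 = 1109.0170 kW
eta_ith = (434 / 1109.0170) * 100 = 39.13%


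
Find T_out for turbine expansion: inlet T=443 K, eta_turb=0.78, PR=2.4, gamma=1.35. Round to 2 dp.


T_out = T_in * (1 - eta * (1 - PR^(-(gamma-1)/gamma)))
Exponent = -(1.35-1)/1.35 = -0.25925926
PR^exp = 2.4^(-0.25925926) = 0.79694200
Factor = 1 - 0.78*(1 - 0.79694200) = 0.84161476
T_out = 443 * 0.84161476 = 372.84 K


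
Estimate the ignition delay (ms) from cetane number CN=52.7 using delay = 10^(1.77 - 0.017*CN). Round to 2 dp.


delay = 10^(1.77 - 0.017*CN)
Exponent = 1.77 - 0.017*52.7 = 0.8741
delay = 10^0.8741 = 7.48 ms


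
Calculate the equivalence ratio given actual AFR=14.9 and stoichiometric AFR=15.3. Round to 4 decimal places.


phi = AFR_stoich / AFR_actual
phi = 15.3 / 14.9 = 1.0268


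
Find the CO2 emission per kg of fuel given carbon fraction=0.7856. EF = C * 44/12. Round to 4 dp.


EF = C_frac * (M_CO2 / M_C)
EF = 0.7856 * (44/12)
EF = 0.7856 * 3.666667 = 2.8805 kg_CO2/kg_fuel


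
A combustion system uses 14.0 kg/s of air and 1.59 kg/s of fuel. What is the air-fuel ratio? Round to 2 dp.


AFR = m_air / m_fuel
AFR = 14.0 / 1.59 = 8.81


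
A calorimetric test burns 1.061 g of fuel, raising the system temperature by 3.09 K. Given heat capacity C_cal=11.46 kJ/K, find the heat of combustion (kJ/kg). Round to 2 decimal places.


Hc = C_cal * delta_T / m_fuel
Q_released = 11.46 * 3.09 = 35.4114 kJ
m_fuel = 1.061 g = 1.061/1000 kg = 0.001061 kg
Hc = 35.4114 / 0.001061 = 33375.49 kJ/kg


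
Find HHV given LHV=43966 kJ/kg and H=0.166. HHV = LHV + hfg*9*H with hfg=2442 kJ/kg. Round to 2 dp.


HHV = LHV + hfg * 9 * H
Water addition = 2442 * 9 * 0.166 = 3648.348 kJ/kg
HHV = 43966 + 3648.348 = 47614.35 kJ/kg


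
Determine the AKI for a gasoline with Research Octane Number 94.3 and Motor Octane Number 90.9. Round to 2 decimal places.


AKI = (RON + MON) / 2
AKI = (94.3 + 90.9) / 2
AKI = 185.2 / 2 = 92.60


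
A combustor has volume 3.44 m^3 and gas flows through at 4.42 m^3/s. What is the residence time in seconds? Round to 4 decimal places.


tau = V / Q_flow
tau = 3.44 / 4.42 = 0.7783 s


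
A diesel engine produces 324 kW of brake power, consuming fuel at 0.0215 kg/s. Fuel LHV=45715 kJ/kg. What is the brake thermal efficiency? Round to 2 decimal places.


eta_BTE = (BP / (mf * LHV)) * 100
Denominator = 0.0215 * 45715 = 982.8725 kW
eta_BTE = (324 / 982.8725) * 100 = 32.96%


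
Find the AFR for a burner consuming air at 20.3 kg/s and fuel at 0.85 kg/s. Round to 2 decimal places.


AFR = m_air / m_fuel
AFR = 20.3 / 0.85 = 23.88


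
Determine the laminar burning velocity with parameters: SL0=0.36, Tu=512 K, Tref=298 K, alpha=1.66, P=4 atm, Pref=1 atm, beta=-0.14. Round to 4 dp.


SL = SL0 * (Tu/Tref)^alpha * (P/Pref)^beta
T ratio = 512/298 = 1.71812081
(T ratio)^alpha = 1.71812081^1.66 = 2.455778
(P/Pref)^beta = 4^(-0.14) = 0.823591
SL = 0.36 * 2.455778 * 0.823591 = 0.7281 m/s


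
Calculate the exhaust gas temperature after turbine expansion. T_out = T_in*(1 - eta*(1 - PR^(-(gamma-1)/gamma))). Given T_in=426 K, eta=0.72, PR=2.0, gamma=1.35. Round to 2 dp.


T_out = T_in * (1 - eta * (1 - PR^(-(gamma-1)/gamma)))
Exponent = -(1.35-1)/1.35 = -0.25925926
PR^exp = 2.0^(-0.25925926) = 0.83551680
Factor = 1 - 0.72*(1 - 0.83551680) = 0.88157210
T_out = 426 * 0.88157210 = 375.55 K


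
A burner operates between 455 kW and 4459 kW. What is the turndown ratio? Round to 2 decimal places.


TDR = Q_max / Q_min
TDR = 4459 / 455 = 9.80


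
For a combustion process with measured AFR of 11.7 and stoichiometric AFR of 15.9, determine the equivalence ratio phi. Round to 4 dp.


phi = AFR_stoich / AFR_actual
phi = 15.9 / 11.7 = 1.3590


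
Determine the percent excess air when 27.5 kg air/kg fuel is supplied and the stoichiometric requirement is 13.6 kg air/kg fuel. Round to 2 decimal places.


Excess air = actual - stoichiometric = 27.5 - 13.6 = 13.90 kg/kg fuel
Excess air % = (excess / stoich) * 100 = (13.90 / 13.6) * 100 = 102.21%


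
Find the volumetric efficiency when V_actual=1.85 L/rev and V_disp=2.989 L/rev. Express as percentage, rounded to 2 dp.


eta_v = (V_actual / V_disp) * 100
Ratio = 1.85 / 2.989 = 0.6189
eta_v = 0.6189 * 100 = 61.89%


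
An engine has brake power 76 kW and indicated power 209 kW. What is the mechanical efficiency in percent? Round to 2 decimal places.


eta_mech = (BP / IP) * 100
Ratio = 76 / 209 = 0.3636
eta_mech = 0.3636 * 100 = 36.36%


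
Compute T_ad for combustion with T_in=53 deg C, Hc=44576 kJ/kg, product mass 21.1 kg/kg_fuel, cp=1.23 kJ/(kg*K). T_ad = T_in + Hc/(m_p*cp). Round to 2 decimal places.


T_ad = T_in + Hc / (m_p * cp)
Denominator = 21.1 * 1.23 = 25.9530
Temperature rise = 44576 / 25.9530 = 1717.57 K
T_ad = 53 + 1717.57 = 1770.57 deg C


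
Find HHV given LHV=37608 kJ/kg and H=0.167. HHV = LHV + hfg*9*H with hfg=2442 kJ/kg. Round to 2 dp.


HHV = LHV + hfg * 9 * H
Water addition = 2442 * 9 * 0.167 = 3670.326 kJ/kg
HHV = 37608 + 3670.326 = 41278.33 kJ/kg


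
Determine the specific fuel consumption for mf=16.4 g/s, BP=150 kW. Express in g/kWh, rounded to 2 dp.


SFC = (mf / BP) * 3600
Rate = 16.4 / 150 = 0.109333 g/(s*kW)
SFC = 0.109333 * 3600 = 393.60 g/kWh


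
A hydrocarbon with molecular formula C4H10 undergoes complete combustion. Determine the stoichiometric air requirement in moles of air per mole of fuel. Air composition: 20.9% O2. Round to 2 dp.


Balanced combustion: C4H10 + 6.5 O2 -> 4 CO2 + 5 H2O
O2 needed = C + H/4 = 4 + 10/4 = 6.50 moles
Air moles = O2 / 0.209 = 6.50 / 0.209 = 31.10 moles air


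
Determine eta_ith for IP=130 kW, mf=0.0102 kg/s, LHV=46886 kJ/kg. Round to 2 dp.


eta_ith = (IP / (mf * LHV)) * 100
Denominator = 0.0102 * 46886 = 478.2372 kW
eta_ith = (130 / 478.2372) * 100 = 27.18%


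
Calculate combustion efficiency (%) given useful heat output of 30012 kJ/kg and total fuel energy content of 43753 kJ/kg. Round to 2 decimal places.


Efficiency = (Q_useful / Q_fuel) * 100
Efficiency = (30012 / 43753) * 100
Efficiency = 0.6859 * 100 = 68.59%


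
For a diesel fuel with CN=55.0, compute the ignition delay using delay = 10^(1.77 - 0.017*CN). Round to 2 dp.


delay = 10^(1.77 - 0.017*CN)
Exponent = 1.77 - 0.017*55.0 = 0.8350
delay = 10^0.8350 = 6.84 ms


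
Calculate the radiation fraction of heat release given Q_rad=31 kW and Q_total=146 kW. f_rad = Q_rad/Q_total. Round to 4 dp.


f_rad = Q_rad / Q_total
f_rad = 31 / 146 = 0.2123


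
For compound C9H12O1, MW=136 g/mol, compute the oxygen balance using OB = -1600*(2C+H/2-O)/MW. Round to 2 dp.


OB = -1600 * (2C + H/2 - O) / MW
Inner = 2*9 + 12/2 - 1 = 23.00
OB = -1600 * 23.00 / 136 = -270.59%


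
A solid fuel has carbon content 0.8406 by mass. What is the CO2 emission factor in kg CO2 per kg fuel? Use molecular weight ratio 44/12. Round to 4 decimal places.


EF = C_frac * (M_CO2 / M_C)
EF = 0.8406 * (44/12)
EF = 0.8406 * 3.666667 = 3.0822 kg_CO2/kg_fuel


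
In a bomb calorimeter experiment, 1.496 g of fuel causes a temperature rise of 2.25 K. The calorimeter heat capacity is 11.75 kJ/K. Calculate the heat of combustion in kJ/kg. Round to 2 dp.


Hc = C_cal * delta_T / m_fuel
Q_released = 11.75 * 2.25 = 26.4375 kJ
m_fuel = 1.496 g = 1.496/1000 kg = 0.001496 kg
Hc = 26.4375 / 0.001496 = 17672.13 kJ/kg


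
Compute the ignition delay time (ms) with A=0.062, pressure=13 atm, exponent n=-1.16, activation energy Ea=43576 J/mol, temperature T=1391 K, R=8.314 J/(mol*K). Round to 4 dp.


tau = A * P^n * exp(Ea/(R*T))
P^n = 13^(-1.16) = 0.05103002
Ea/(R*T) = 43576/(8.314*1391) = 3.767994
exp(Ea/(R*T)) = 43.293135
tau = 0.062 * 0.05103002 * 43.293135 = 0.1370 ms


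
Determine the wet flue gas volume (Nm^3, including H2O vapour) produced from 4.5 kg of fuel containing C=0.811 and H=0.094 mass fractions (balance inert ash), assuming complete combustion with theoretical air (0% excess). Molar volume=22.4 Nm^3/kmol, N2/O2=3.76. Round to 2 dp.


Per kg fuel: CO2 = (C/12 kmol)*22.4 = (0.811/12)*22.4 = 1.51387 Nm^3
Per kg fuel: H2O = (H/2 kmol)*22.4 = (0.094/2)*22.4 = 1.05280 Nm^3
O2 needed per kg fuel = C/12 + H/4 = 0.811/12 + 0.094/4 = 0.09108333 kmol
Per kg fuel: N2 = O2*3.76*22.4 = 0.09108333*3.76*22.4 = 7.67140 Nm^3
Total per kg = 1.51387 + 1.05280 + 7.67140 = 10.23807 Nm^3
Total = 10.23807 * 4.5 = 46.07 Nm^3


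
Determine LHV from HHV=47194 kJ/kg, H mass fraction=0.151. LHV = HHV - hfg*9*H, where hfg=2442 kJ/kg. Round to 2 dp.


LHV = HHV - hfg * 9 * H
Water correction = 2442 * 9 * 0.151 = 3318.678 kJ/kg
LHV = 47194 - 3318.678 = 43875.32 kJ/kg


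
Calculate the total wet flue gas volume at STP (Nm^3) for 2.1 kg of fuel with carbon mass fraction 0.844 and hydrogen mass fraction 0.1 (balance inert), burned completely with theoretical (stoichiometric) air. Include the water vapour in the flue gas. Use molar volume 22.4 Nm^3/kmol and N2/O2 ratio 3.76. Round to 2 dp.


Per kg fuel: CO2 = (C/12 kmol)*22.4 = (0.844/12)*22.4 = 1.57547 Nm^3
Per kg fuel: H2O = (H/2 kmol)*22.4 = (0.1/2)*22.4 = 1.12000 Nm^3
O2 needed per kg fuel = C/12 + H/4 = 0.844/12 + 0.1/4 = 0.09533333 kmol
Per kg fuel: N2 = O2*3.76*22.4 = 0.09533333*3.76*22.4 = 8.02935 Nm^3
Total per kg = 1.57547 + 1.12000 + 8.02935 = 10.72482 Nm^3
Total = 10.72482 * 2.1 = 22.52 Nm^3


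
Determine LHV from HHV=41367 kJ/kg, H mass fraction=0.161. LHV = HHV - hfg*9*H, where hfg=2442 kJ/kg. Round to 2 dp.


LHV = HHV - hfg * 9 * H
Water correction = 2442 * 9 * 0.161 = 3538.458 kJ/kg
LHV = 41367 - 3538.458 = 37828.54 kJ/kg


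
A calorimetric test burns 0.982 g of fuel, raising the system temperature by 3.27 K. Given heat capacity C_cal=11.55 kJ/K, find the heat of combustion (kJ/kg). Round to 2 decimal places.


Hc = C_cal * delta_T / m_fuel
Q_released = 11.55 * 3.27 = 37.7685 kJ
m_fuel = 0.982 g = 0.982/1000 kg = 0.000982 kg
Hc = 37.7685 / 0.000982 = 38460.79 kJ/kg


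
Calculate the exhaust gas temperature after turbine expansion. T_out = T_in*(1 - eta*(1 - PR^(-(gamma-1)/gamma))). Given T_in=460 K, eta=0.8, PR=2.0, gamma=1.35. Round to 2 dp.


T_out = T_in * (1 - eta * (1 - PR^(-(gamma-1)/gamma)))
Exponent = -(1.35-1)/1.35 = -0.25925926
PR^exp = 2.0^(-0.25925926) = 0.83551680
Factor = 1 - 0.8*(1 - 0.83551680) = 0.86841344
T_out = 460 * 0.86841344 = 399.47 K


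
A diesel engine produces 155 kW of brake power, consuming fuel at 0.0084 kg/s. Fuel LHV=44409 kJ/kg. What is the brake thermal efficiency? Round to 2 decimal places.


eta_BTE = (BP / (mf * LHV)) * 100
Denominator = 0.0084 * 44409 = 373.0356 kW
eta_BTE = (155 / 373.0356) * 100 = 41.55%


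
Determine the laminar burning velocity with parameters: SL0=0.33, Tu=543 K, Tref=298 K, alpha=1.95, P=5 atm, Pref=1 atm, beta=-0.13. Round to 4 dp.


SL = SL0 * (Tu/Tref)^alpha * (P/Pref)^beta
T ratio = 543/298 = 1.82214765
(T ratio)^alpha = 1.82214765^1.95 = 3.222092
(P/Pref)^beta = 5^(-0.13) = 0.811211
SL = 0.33 * 3.222092 * 0.811211 = 0.8626 m/s


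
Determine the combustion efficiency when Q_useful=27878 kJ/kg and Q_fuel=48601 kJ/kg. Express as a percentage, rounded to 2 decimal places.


Efficiency = (Q_useful / Q_fuel) * 100
Efficiency = (27878 / 48601) * 100
Efficiency = 0.5736 * 100 = 57.36%


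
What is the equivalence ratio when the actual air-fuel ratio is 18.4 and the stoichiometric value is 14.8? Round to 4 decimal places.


phi = AFR_stoich / AFR_actual
phi = 14.8 / 18.4 = 0.8043


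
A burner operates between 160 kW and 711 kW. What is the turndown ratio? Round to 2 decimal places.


TDR = Q_max / Q_min
TDR = 711 / 160 = 4.44


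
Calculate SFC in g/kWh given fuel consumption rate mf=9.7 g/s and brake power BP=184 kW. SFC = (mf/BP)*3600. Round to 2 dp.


SFC = (mf / BP) * 3600
Rate = 9.7 / 184 = 0.052717 g/(s*kW)
SFC = 0.052717 * 3600 = 189.78 g/kWh


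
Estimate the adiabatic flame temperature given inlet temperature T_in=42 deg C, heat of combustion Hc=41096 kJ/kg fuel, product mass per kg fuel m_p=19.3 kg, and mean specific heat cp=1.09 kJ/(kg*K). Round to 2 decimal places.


T_ad = T_in + Hc / (m_p * cp)
Denominator = 19.3 * 1.09 = 21.0370
Temperature rise = 41096 / 21.0370 = 1953.51 K
T_ad = 42 + 1953.51 = 1995.51 deg C


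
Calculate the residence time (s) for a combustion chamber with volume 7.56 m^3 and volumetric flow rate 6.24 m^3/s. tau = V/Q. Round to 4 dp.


tau = V / Q_flow
tau = 7.56 / 6.24 = 1.2115 s


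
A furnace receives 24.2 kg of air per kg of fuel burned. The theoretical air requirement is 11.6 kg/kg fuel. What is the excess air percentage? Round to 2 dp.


Excess air = actual - stoichiometric = 24.2 - 11.6 = 12.60 kg/kg fuel
Excess air % = (excess / stoich) * 100 = (12.60 / 11.6) * 100 = 108.62%


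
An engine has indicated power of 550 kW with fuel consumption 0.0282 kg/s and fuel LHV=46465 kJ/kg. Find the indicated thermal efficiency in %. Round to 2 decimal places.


eta_ith = (IP / (mf * LHV)) * 100
Denominator = 0.0282 * 46465 = 1310.3130 kW
eta_ith = (550 / 1310.3130) * 100 = 41.97%


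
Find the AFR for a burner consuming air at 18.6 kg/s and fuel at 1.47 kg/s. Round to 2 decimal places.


AFR = m_air / m_fuel
AFR = 18.6 / 1.47 = 12.65


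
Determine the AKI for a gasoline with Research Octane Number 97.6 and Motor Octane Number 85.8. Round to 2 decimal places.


AKI = (RON + MON) / 2
AKI = (97.6 + 85.8) / 2
AKI = 183.4 / 2 = 91.70


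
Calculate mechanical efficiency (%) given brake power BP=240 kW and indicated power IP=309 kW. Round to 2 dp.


eta_mech = (BP / IP) * 100
Ratio = 240 / 309 = 0.7767
eta_mech = 0.7767 * 100 = 77.67%


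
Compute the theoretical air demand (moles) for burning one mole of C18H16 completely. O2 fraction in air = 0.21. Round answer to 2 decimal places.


Balanced combustion: C18H16 + 22 O2 -> 18 CO2 + 8 H2O
O2 needed = C + H/4 = 18 + 16/4 = 22.00 moles
Air moles = O2 / 0.21 = 22.00 / 0.21 = 104.76 moles air


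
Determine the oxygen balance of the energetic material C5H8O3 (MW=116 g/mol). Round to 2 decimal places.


OB = -1600 * (2C + H/2 - O) / MW
Inner = 2*5 + 8/2 - 3 = 11.00
OB = -1600 * 11.00 / 116 = -151.72%


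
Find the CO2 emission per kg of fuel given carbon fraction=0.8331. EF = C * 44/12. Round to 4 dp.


EF = C_frac * (M_CO2 / M_C)
EF = 0.8331 * (44/12)
EF = 0.8331 * 3.666667 = 3.0547 kg_CO2/kg_fuel


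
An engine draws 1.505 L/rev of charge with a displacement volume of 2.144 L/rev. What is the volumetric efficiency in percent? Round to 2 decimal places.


eta_v = (V_actual / V_disp) * 100
Ratio = 1.505 / 2.144 = 0.7020
eta_v = 0.7020 * 100 = 70.20%


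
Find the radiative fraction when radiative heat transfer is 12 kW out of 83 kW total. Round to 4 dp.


f_rad = Q_rad / Q_total
f_rad = 12 / 83 = 0.1446


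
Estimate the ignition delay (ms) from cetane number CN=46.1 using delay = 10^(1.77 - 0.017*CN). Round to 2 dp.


delay = 10^(1.77 - 0.017*CN)
Exponent = 1.77 - 0.017*46.1 = 0.9863
delay = 10^0.9863 = 9.69 ms


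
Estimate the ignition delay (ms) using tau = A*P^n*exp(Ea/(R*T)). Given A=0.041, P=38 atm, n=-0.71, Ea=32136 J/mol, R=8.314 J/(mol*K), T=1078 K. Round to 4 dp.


tau = A * P^n * exp(Ea/(R*T))
P^n = 38^(-0.71) = 0.07557074
Ea/(R*T) = 32136/(8.314*1078) = 3.585610
exp(Ea/(R*T)) = 36.075353
tau = 0.041 * 0.07557074 * 36.075353 = 0.1118 ms


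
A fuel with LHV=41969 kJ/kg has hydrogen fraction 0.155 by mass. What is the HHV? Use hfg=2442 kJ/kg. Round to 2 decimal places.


HHV = LHV + hfg * 9 * H
Water addition = 2442 * 9 * 0.155 = 3406.590 kJ/kg
HHV = 41969 + 3406.590 = 45375.59 kJ/kg


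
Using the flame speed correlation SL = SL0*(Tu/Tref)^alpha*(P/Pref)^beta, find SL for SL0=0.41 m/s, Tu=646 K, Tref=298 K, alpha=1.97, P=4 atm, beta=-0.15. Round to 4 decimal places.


SL = SL0 * (Tu/Tref)^alpha * (P/Pref)^beta
T ratio = 646/298 = 2.16778523
(T ratio)^alpha = 2.16778523^1.97 = 4.591473
(P/Pref)^beta = 4^(-0.15) = 0.812252
SL = 0.41 * 4.591473 * 0.812252 = 1.5291 m/s


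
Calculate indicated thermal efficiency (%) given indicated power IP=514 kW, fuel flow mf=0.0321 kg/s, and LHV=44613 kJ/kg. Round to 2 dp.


eta_ith = (IP / (mf * LHV)) * 100
Denominator = 0.0321 * 44613 = 1432.0773 kW
eta_ith = (514 / 1432.0773) * 100 = 35.89%


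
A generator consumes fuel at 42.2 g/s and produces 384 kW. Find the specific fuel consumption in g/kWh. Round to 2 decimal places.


SFC = (mf / BP) * 3600
Rate = 42.2 / 384 = 0.109896 g/(s*kW)
SFC = 0.109896 * 3600 = 395.63 g/kWh


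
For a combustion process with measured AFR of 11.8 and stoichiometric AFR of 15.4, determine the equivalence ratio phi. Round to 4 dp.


phi = AFR_stoich / AFR_actual
phi = 15.4 / 11.8 = 1.3051


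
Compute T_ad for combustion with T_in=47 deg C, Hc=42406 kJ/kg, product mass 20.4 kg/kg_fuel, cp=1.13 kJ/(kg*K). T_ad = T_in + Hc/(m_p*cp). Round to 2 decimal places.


T_ad = T_in + Hc / (m_p * cp)
Denominator = 20.4 * 1.13 = 23.0520
Temperature rise = 42406 / 23.0520 = 1839.58 K
T_ad = 47 + 1839.58 = 1886.58 deg C


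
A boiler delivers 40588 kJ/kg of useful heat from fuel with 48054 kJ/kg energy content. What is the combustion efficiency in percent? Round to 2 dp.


Efficiency = (Q_useful / Q_fuel) * 100
Efficiency = (40588 / 48054) * 100
Efficiency = 0.8446 * 100 = 84.46%


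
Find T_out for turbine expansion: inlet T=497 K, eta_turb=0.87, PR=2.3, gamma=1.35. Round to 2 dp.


T_out = T_in * (1 - eta * (1 - PR^(-(gamma-1)/gamma)))
Exponent = -(1.35-1)/1.35 = -0.25925926
PR^exp = 2.3^(-0.25925926) = 0.80578413
Factor = 1 - 0.87*(1 - 0.80578413) = 0.83103219
T_out = 497 * 0.83103219 = 413.02 K


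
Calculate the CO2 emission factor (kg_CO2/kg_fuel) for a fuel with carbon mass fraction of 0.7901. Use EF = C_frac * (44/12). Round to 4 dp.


EF = C_frac * (M_CO2 / M_C)
EF = 0.7901 * (44/12)
EF = 0.7901 * 3.666667 = 2.8970 kg_CO2/kg_fuel


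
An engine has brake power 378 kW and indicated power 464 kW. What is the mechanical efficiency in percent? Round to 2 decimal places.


eta_mech = (BP / IP) * 100
Ratio = 378 / 464 = 0.8147
eta_mech = 0.8147 * 100 = 81.47%


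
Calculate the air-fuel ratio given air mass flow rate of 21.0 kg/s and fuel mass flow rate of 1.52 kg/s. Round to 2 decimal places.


AFR = m_air / m_fuel
AFR = 21.0 / 1.52 = 13.82


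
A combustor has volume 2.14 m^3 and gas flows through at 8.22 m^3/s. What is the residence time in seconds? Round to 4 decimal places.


tau = V / Q_flow
tau = 2.14 / 8.22 = 0.2603 s


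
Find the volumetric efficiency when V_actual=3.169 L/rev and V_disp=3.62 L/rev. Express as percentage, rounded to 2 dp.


eta_v = (V_actual / V_disp) * 100
Ratio = 3.169 / 3.62 = 0.8754
eta_v = 0.8754 * 100 = 87.54%


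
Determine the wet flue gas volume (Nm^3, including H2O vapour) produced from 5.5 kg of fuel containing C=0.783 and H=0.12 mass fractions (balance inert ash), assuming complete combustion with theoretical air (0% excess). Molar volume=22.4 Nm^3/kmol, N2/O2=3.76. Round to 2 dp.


Per kg fuel: CO2 = (C/12 kmol)*22.4 = (0.783/12)*22.4 = 1.46160 Nm^3
Per kg fuel: H2O = (H/2 kmol)*22.4 = (0.12/2)*22.4 = 1.34400 Nm^3
O2 needed per kg fuel = C/12 + H/4 = 0.783/12 + 0.12/4 = 0.09525000 kmol
Per kg fuel: N2 = O2*3.76*22.4 = 0.09525000*3.76*22.4 = 8.02234 Nm^3
Total per kg = 1.46160 + 1.34400 + 8.02234 = 10.82794 Nm^3
Total = 10.82794 * 5.5 = 59.55 Nm^3
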